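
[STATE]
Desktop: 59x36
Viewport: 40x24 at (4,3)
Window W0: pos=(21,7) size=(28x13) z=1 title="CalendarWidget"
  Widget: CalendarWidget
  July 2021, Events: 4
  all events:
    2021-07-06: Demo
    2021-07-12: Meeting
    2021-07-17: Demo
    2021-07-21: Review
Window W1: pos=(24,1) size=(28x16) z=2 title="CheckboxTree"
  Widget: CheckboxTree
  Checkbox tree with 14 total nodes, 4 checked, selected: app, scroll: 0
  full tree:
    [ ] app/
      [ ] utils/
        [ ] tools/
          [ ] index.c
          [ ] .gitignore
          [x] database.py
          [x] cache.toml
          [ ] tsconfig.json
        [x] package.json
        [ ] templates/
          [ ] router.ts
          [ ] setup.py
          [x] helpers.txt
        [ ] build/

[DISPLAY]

                    ┠───────────────────
                    ┃>[-] app/          
                    ┃   [-] utils/      
                    ┃     [-] tools/    
                 ┏━━┃       [ ] index.c 
                 ┃ C┃       [ ] .gitigno
                 ┠──┃       [x] database
                 ┃  ┃       [x] cache.to
                 ┃Mo┃       [ ] tsconfig
                 ┃  ┃     [x] package.js
                 ┃ 5┃     [-] templates/
                 ┃12┃       [ ] router.t
                 ┃19┃       [ ] setup.py
                 ┃26┗━━━━━━━━━━━━━━━━━━━
                 ┃                      
                 ┃                      
                 ┗━━━━━━━━━━━━━━━━━━━━━━
                                        
                                        
                                        
                                        
                                        
                                        
                                        


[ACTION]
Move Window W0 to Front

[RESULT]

                    ┠───────────────────
                    ┃>[-] app/          
                    ┃   [-] utils/      
                    ┃     [-] tools/    
                 ┏━━━━━━━━━━━━━━━━━━━━━━
                 ┃ CalendarWidget       
                 ┠──────────────────────
                 ┃        July 2021     
                 ┃Mo Tu We Th Fr Sa Su  
                 ┃          1  2  3  4  
                 ┃ 5  6*  7  8  9 10 11 
                 ┃12* 13 14 15 16 17* 18
                 ┃19 20 21* 22 23 24 25 
                 ┃26 27 28 29 30 31     
                 ┃                      
                 ┃                      
                 ┗━━━━━━━━━━━━━━━━━━━━━━
                                        
                                        
                                        
                                        
                                        
                                        
                                        


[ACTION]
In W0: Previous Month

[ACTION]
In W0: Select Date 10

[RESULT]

                    ┠───────────────────
                    ┃>[-] app/          
                    ┃   [-] utils/      
                    ┃     [-] tools/    
                 ┏━━━━━━━━━━━━━━━━━━━━━━
                 ┃ CalendarWidget       
                 ┠──────────────────────
                 ┃        June 2021     
                 ┃Mo Tu We Th Fr Sa Su  
                 ┃    1  2  3  4  5  6  
                 ┃ 7  8  9 [10] 11 12 13
                 ┃14 15 16 17 18 19 20  
                 ┃21 22 23 24 25 26 27  
                 ┃28 29 30              
                 ┃                      
                 ┃                      
                 ┗━━━━━━━━━━━━━━━━━━━━━━
                                        
                                        
                                        
                                        
                                        
                                        
                                        


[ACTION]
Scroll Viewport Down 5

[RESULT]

                 ┃ CalendarWidget       
                 ┠──────────────────────
                 ┃        June 2021     
                 ┃Mo Tu We Th Fr Sa Su  
                 ┃    1  2  3  4  5  6  
                 ┃ 7  8  9 [10] 11 12 13
                 ┃14 15 16 17 18 19 20  
                 ┃21 22 23 24 25 26 27  
                 ┃28 29 30              
                 ┃                      
                 ┃                      
                 ┗━━━━━━━━━━━━━━━━━━━━━━
                                        
                                        
                                        
                                        
                                        
                                        
                                        
                                        
                                        
                                        
                                        
                                        


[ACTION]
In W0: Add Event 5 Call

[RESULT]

                 ┃ CalendarWidget       
                 ┠──────────────────────
                 ┃        June 2021     
                 ┃Mo Tu We Th Fr Sa Su  
                 ┃    1  2  3  4  5*  6 
                 ┃ 7  8  9 [10] 11 12 13
                 ┃14 15 16 17 18 19 20  
                 ┃21 22 23 24 25 26 27  
                 ┃28 29 30              
                 ┃                      
                 ┃                      
                 ┗━━━━━━━━━━━━━━━━━━━━━━
                                        
                                        
                                        
                                        
                                        
                                        
                                        
                                        
                                        
                                        
                                        
                                        


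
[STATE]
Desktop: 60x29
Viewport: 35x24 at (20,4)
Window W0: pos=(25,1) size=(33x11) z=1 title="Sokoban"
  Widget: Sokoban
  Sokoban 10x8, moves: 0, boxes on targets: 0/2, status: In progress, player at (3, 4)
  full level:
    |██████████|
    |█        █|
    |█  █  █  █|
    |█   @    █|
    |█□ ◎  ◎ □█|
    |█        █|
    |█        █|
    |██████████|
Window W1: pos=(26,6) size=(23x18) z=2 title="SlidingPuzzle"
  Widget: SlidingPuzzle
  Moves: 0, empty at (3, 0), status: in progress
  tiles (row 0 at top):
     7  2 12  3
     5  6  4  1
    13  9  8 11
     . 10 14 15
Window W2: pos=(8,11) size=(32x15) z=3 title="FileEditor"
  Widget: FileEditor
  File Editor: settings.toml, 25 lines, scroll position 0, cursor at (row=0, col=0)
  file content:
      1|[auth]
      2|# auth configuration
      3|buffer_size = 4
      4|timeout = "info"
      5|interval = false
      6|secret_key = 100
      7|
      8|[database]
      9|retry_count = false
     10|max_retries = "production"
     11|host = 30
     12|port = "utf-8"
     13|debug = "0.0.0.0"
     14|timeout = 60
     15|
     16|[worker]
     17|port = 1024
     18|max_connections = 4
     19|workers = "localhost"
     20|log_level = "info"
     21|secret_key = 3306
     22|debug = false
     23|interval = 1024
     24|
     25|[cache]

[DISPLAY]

     ┃██████████                   
     ┃█        █                   
     ┃┏━━━━━━━━━━━━━━━━━━━━━┓      
     ┃┃ SlidingPuzzle       ┃      
     ┃┠─────────────────────┨      
     ┃┃┌────┬────┬────┬────┐┃      
     ┃┃│  7 │  2 │ 12 │  3 │┃      
━━━━━━━━━━━━━━━━━━━┓──┼────┤┃━━━━━━
                   ┃4 │  1 │┃      
───────────────────┨──┼────┤┃      
                  ▲┃8 │ 11 │┃      
iguration         █┃──┼────┤┃      
 = 4              ░┃4 │ 15 │┃      
info"             ░┃──┴────┘┃      
false             ░┃        ┃      
= 100             ░┃        ┃      
                  ░┃        ┃      
                  ░┃        ┃      
 = false          ░┃        ┃      
 = "production"   ░┃━━━━━━━━┛      
                  ▼┃               
━━━━━━━━━━━━━━━━━━━┛               
                                   
                                   


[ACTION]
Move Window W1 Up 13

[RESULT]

     ┃┃│  7 │  2 │ 12 │  3 │┃      
     ┃┃├────┼────┼────┼────┤┃      
     ┃┃│  5 │  6 │  4 │  1 │┃      
     ┃┃├────┼────┼────┼────┤┃      
     ┃┃│ 13 │  9 │  8 │ 11 │┃      
     ┃┃├────┼────┼────┼────┤┃      
     ┃┃│    │ 10 │ 14 │ 15 │┃      
━━━━━━━━━━━━━━━━━━━┓──┴────┘┃━━━━━━
                   ┃        ┃      
───────────────────┨        ┃      
                  ▲┃        ┃      
iguration         █┃        ┃      
 = 4              ░┃        ┃      
info"             ░┃━━━━━━━━┛      
false             ░┃               
= 100             ░┃               
                  ░┃               
                  ░┃               
 = false          ░┃               
 = "production"   ░┃               
                  ▼┃               
━━━━━━━━━━━━━━━━━━━┛               
                                   
                                   


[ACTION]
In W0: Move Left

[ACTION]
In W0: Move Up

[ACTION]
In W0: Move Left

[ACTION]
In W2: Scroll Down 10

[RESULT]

     ┃┃│  7 │  2 │ 12 │  3 │┃      
     ┃┃├────┼────┼────┼────┤┃      
     ┃┃│  5 │  6 │  4 │  1 │┃      
     ┃┃├────┼────┼────┼────┤┃      
     ┃┃│ 13 │  9 │  8 │ 11 │┃      
     ┃┃├────┼────┼────┼────┤┃      
     ┃┃│    │ 10 │ 14 │ 15 │┃      
━━━━━━━━━━━━━━━━━━━┓──┴────┘┃━━━━━━
                   ┃        ┃      
───────────────────┨        ┃      
                  ▲┃        ┃      
-8"               ░┃        ┃      
0.0.0"            ░┃        ┃      
0                 ░┃━━━━━━━━┛      
                  ░┃               
                  ░┃               
                  ░┃               
ions = 4          █┃               
localhost"        ░┃               
 "info"           ░┃               
= 3306            ▼┃               
━━━━━━━━━━━━━━━━━━━┛               
                                   
                                   


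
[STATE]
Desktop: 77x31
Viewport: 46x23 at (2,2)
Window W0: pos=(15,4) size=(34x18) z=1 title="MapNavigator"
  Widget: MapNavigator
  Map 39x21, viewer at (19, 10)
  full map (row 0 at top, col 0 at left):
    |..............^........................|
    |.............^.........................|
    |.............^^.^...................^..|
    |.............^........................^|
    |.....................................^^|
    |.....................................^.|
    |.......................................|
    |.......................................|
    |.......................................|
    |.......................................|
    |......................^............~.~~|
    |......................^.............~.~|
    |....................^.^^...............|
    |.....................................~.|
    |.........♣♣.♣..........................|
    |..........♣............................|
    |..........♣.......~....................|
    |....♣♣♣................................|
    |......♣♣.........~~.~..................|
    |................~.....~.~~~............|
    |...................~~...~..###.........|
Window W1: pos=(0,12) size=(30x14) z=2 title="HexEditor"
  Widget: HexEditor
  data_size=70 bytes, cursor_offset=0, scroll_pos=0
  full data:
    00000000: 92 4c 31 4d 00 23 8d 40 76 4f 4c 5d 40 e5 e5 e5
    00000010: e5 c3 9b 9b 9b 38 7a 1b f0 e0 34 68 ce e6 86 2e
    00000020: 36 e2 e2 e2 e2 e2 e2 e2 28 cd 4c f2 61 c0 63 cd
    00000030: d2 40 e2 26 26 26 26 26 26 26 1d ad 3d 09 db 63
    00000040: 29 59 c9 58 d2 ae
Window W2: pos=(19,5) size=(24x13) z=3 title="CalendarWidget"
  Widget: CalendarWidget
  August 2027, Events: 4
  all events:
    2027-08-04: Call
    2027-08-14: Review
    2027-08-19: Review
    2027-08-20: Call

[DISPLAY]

                                              
                                              
             ┏━━━━━━━━━━━━━━━━━━━━━━━━━━━━━━━━
             ┃ Ma┏━━━━━━━━━━━━━━━━━━━━━━┓     
             ┠───┃ CalendarWidget       ┃─────
             ┃...┠──────────────────────┨.....
             ┃...┃     August 2027      ┃.....
             ┃...┃Mo Tu We Th Fr Sa Su  ┃.....
             ┃...┃                   1  ┃.....
             ┃...┃ 2  3  4*  5  6  7  8 ┃.....
━━━━━━━━━━━━━━━━━┃ 9 10 11 12 13 14* 15 ┃.....
HexEditor        ┃16 17 18 19* 20* 21 22┃.....
─────────────────┃23 24 25 26 27 28 29  ┃.....
0000000  92 4c 31┃30 31                 ┃.....
0000010  e5 c3 9b┃                      ┃.....
0000020  36 e2 e2┗━━━━━━━━━━━━━━━━━━━━━━┛.....
0000030  d2 40 e2 26 26 26 ┃..................
0000040  29 59 c9 58 d2 ae ┃..................
                           ┃.~................
                           ┃━━━━━━━━━━━━━━━━━━
                           ┃                  
                           ┃                  
                           ┃                  


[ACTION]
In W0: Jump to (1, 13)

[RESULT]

                                              
                                              
             ┏━━━━━━━━━━━━━━━━━━━━━━━━━━━━━━━━
             ┃ Ma┏━━━━━━━━━━━━━━━━━━━━━━┓     
             ┠───┃ CalendarWidget       ┃─────
             ┃   ┠──────────────────────┨.....
             ┃   ┃     August 2027      ┃.....
             ┃   ┃Mo Tu We Th Fr Sa Su  ┃.....
             ┃   ┃                   1  ┃.....
             ┃   ┃ 2  3  4*  5  6  7  8 ┃.....
━━━━━━━━━━━━━━━━━┃ 9 10 11 12 13 14* 15 ┃.....
HexEditor        ┃16 17 18 19* 20* 21 22┃.....
─────────────────┃23 24 25 26 27 28 29  ┃.....
0000000  92 4c 31┃30 31                 ┃♣....
0000010  e5 c3 9b┃                      ┃.....
0000020  36 e2 e2┗━━━━━━━━━━━━━━━━━━━━━━┛.....
0000030  d2 40 e2 26 26 26 ┃ ....♣♣♣..........
0000040  29 59 c9 58 d2 ae ┃ ......♣♣.........
                           ┃ ................~
                           ┃━━━━━━━━━━━━━━━━━━
                           ┃                  
                           ┃                  
                           ┃                  


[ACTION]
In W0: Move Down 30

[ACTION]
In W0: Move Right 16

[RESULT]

                                              
                                              
             ┏━━━━━━━━━━━━━━━━━━━━━━━━━━━━━━━━
             ┃ Ma┏━━━━━━━━━━━━━━━━━━━━━━┓     
             ┠───┃ CalendarWidget       ┃─────
             ┃...┠──────────────────────┨.....
             ┃...┃     August 2027      ┃.....
             ┃...┃Mo Tu We Th Fr Sa Su  ┃.....
             ┃...┃                   1  ┃.....
             ┃...┃ 2  3  4*  5  6  7  8 ┃.....
━━━━━━━━━━━━━━━━━┃ 9 10 11 12 13 14* 15 ┃.....
HexEditor        ┃16 17 18 19* 20* 21 22┃.....
─────────────────┃23 24 25 26 27 28 29  ┃##...
0000000  92 4c 31┃30 31                 ┃     
0000010  e5 c3 9b┃                      ┃     
0000020  36 e2 e2┗━━━━━━━━━━━━━━━━━━━━━━┛     
0000030  d2 40 e2 26 26 26 ┃                  
0000040  29 59 c9 58 d2 ae ┃                  
                           ┃                  
                           ┃━━━━━━━━━━━━━━━━━━
                           ┃                  
                           ┃                  
                           ┃                  


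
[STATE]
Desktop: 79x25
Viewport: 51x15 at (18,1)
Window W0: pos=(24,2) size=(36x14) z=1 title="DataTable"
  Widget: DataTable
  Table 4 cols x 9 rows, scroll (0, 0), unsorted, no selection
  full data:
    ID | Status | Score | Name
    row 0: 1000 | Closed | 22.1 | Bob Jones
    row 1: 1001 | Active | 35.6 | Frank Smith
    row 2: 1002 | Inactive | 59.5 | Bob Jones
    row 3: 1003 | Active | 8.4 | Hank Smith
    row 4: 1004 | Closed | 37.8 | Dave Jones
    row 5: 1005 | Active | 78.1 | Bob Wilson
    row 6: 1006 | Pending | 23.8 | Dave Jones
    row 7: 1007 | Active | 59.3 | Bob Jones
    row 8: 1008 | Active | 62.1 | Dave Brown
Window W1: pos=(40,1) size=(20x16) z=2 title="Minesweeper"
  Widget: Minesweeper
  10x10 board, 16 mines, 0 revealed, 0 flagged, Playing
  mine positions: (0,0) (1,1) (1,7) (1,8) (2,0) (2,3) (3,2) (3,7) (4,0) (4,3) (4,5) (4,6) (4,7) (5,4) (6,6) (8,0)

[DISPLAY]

                      ┏━━━━━━━━━━━━━━━━━━┓         
      ┏━━━━━━━━━━━━━━━┃ Minesweeper      ┃         
      ┃ DataTable     ┠──────────────────┨         
      ┠───────────────┃■■■■■■■■■■        ┃         
      ┃ID  │Status  │S┃■■■■■■■■■■        ┃         
      ┃────┼────────┼─┃■■■■■■■■■■        ┃         
      ┃1000│Closed  │2┃■■■■■■■■■■        ┃         
      ┃1001│Active  │3┃■■■■■■■■■■        ┃         
      ┃1002│Inactive│5┃■■■■■■■■■■        ┃         
      ┃1003│Active  │8┃■■■■■■■■■■        ┃         
      ┃1004│Closed  │3┃■■■■■■■■■■        ┃         
      ┃1005│Active  │7┃■■■■■■■■■■        ┃         
      ┃1006│Pending │2┃■■■■■■■■■■        ┃         
      ┃1007│Active  │5┃                  ┃         
      ┗━━━━━━━━━━━━━━━┃                  ┃         


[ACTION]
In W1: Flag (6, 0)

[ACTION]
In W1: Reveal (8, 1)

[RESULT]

                      ┏━━━━━━━━━━━━━━━━━━┓         
      ┏━━━━━━━━━━━━━━━┃ Minesweeper      ┃         
      ┃ DataTable     ┠──────────────────┨         
      ┠───────────────┃■■■■■■■■■■        ┃         
      ┃ID  │Status  │S┃■■■■■■■■■■        ┃         
      ┃────┼────────┼─┃■■■■■■■■■■        ┃         
      ┃1000│Closed  │2┃■■■■■■■■■■        ┃         
      ┃1001│Active  │3┃■■■■■■■■■■        ┃         
      ┃1002│Inactive│5┃■■■■■■■■■■        ┃         
      ┃1003│Active  │8┃⚑■■■■■■■■■        ┃         
      ┃1004│Closed  │3┃■■■■■■■■■■        ┃         
      ┃1005│Active  │7┃■1■■■■■■■■        ┃         
      ┃1006│Pending │2┃■■■■■■■■■■        ┃         
      ┃1007│Active  │5┃                  ┃         
      ┗━━━━━━━━━━━━━━━┃                  ┃         


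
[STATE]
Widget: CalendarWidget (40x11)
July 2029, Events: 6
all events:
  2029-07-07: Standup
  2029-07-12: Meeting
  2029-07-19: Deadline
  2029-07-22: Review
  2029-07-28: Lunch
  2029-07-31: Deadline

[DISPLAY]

               July 2029                
Mo Tu We Th Fr Sa Su                    
                   1                    
 2  3  4  5  6  7*  8                   
 9 10 11 12* 13 14 15                   
16 17 18 19* 20 21 22*                  
23 24 25 26 27 28* 29                   
30 31*                                  
                                        
                                        
                                        


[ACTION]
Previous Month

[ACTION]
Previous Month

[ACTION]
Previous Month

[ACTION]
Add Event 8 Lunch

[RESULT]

               April 2029               
Mo Tu We Th Fr Sa Su                    
                   1                    
 2  3  4  5  6  7  8*                   
 9 10 11 12 13 14 15                    
16 17 18 19 20 21 22                    
23 24 25 26 27 28 29                    
30                                      
                                        
                                        
                                        


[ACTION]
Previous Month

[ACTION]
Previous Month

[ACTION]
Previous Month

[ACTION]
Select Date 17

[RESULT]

              January 2029              
Mo Tu We Th Fr Sa Su                    
 1  2  3  4  5  6  7                    
 8  9 10 11 12 13 14                    
15 16 [17] 18 19 20 21                  
22 23 24 25 26 27 28                    
29 30 31                                
                                        
                                        
                                        
                                        


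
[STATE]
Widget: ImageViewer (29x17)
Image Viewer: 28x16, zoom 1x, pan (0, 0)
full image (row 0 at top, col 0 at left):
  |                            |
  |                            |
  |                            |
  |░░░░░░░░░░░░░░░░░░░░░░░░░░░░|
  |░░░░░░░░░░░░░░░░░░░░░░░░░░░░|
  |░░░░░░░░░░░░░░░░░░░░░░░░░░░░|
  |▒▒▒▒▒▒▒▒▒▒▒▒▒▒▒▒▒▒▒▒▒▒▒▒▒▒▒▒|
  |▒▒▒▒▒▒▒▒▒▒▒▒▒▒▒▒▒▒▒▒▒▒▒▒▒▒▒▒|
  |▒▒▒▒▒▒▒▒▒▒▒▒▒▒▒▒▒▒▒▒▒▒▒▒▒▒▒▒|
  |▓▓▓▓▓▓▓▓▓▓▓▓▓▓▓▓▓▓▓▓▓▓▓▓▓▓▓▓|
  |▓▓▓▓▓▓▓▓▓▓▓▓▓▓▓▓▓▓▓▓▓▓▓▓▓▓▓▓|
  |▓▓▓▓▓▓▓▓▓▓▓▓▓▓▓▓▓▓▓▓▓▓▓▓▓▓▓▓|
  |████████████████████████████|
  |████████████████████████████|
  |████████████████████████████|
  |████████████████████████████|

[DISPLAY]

                             
                             
                             
░░░░░░░░░░░░░░░░░░░░░░░░░░░░ 
░░░░░░░░░░░░░░░░░░░░░░░░░░░░ 
░░░░░░░░░░░░░░░░░░░░░░░░░░░░ 
▒▒▒▒▒▒▒▒▒▒▒▒▒▒▒▒▒▒▒▒▒▒▒▒▒▒▒▒ 
▒▒▒▒▒▒▒▒▒▒▒▒▒▒▒▒▒▒▒▒▒▒▒▒▒▒▒▒ 
▒▒▒▒▒▒▒▒▒▒▒▒▒▒▒▒▒▒▒▒▒▒▒▒▒▒▒▒ 
▓▓▓▓▓▓▓▓▓▓▓▓▓▓▓▓▓▓▓▓▓▓▓▓▓▓▓▓ 
▓▓▓▓▓▓▓▓▓▓▓▓▓▓▓▓▓▓▓▓▓▓▓▓▓▓▓▓ 
▓▓▓▓▓▓▓▓▓▓▓▓▓▓▓▓▓▓▓▓▓▓▓▓▓▓▓▓ 
████████████████████████████ 
████████████████████████████ 
████████████████████████████ 
████████████████████████████ 
                             


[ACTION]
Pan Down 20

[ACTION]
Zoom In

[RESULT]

▓▓▓▓▓▓▓▓▓▓▓▓▓▓▓▓▓▓▓▓▓▓▓▓▓▓▓▓▓
▓▓▓▓▓▓▓▓▓▓▓▓▓▓▓▓▓▓▓▓▓▓▓▓▓▓▓▓▓
▓▓▓▓▓▓▓▓▓▓▓▓▓▓▓▓▓▓▓▓▓▓▓▓▓▓▓▓▓
▓▓▓▓▓▓▓▓▓▓▓▓▓▓▓▓▓▓▓▓▓▓▓▓▓▓▓▓▓
█████████████████████████████
█████████████████████████████
█████████████████████████████
█████████████████████████████
█████████████████████████████
█████████████████████████████
█████████████████████████████
█████████████████████████████
                             
                             
                             
                             
                             


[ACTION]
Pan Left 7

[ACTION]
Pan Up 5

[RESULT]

▒▒▒▒▒▒▒▒▒▒▒▒▒▒▒▒▒▒▒▒▒▒▒▒▒▒▒▒▒
▒▒▒▒▒▒▒▒▒▒▒▒▒▒▒▒▒▒▒▒▒▒▒▒▒▒▒▒▒
▒▒▒▒▒▒▒▒▒▒▒▒▒▒▒▒▒▒▒▒▒▒▒▒▒▒▒▒▒
▓▓▓▓▓▓▓▓▓▓▓▓▓▓▓▓▓▓▓▓▓▓▓▓▓▓▓▓▓
▓▓▓▓▓▓▓▓▓▓▓▓▓▓▓▓▓▓▓▓▓▓▓▓▓▓▓▓▓
▓▓▓▓▓▓▓▓▓▓▓▓▓▓▓▓▓▓▓▓▓▓▓▓▓▓▓▓▓
▓▓▓▓▓▓▓▓▓▓▓▓▓▓▓▓▓▓▓▓▓▓▓▓▓▓▓▓▓
▓▓▓▓▓▓▓▓▓▓▓▓▓▓▓▓▓▓▓▓▓▓▓▓▓▓▓▓▓
▓▓▓▓▓▓▓▓▓▓▓▓▓▓▓▓▓▓▓▓▓▓▓▓▓▓▓▓▓
█████████████████████████████
█████████████████████████████
█████████████████████████████
█████████████████████████████
█████████████████████████████
█████████████████████████████
█████████████████████████████
█████████████████████████████


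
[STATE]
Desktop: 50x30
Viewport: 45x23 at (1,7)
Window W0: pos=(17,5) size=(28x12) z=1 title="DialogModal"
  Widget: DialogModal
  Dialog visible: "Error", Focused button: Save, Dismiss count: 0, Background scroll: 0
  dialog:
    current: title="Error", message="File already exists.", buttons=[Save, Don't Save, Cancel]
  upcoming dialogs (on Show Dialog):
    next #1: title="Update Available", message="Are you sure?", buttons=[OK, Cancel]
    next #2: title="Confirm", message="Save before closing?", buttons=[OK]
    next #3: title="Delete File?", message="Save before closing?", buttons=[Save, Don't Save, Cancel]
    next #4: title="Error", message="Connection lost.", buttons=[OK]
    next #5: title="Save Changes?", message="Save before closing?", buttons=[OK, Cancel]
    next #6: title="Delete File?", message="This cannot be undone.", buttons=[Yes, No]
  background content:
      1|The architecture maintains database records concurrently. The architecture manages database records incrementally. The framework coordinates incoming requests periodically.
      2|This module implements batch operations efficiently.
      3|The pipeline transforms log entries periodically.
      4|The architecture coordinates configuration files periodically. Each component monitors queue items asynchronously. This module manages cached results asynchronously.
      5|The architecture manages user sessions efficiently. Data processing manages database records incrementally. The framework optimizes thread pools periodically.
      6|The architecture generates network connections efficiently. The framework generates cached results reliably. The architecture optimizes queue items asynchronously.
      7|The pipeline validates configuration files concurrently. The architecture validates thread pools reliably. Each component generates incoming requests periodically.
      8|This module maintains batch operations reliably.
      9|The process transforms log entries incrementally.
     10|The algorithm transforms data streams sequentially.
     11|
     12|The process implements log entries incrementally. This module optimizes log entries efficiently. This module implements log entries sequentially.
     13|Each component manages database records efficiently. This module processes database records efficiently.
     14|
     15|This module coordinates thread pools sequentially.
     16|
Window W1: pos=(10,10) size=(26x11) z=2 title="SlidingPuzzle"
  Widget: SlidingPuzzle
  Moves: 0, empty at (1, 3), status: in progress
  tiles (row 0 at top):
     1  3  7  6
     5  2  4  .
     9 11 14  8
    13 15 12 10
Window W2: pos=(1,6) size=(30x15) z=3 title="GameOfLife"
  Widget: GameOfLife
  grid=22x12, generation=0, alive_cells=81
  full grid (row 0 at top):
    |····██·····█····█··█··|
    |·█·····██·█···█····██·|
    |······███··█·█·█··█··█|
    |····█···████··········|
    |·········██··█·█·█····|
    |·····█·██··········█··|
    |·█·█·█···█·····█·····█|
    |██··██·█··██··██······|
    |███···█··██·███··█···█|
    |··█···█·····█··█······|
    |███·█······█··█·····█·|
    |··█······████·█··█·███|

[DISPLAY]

┃ GameOfLife                 ┃─────────────┨ 
┠────────────────────────────┨ure maintains┃ 
┃Gen: 0                      ┃──────────┐at┃ 
┃·█·····██·█···█····██·      ┃━━━━┓     │lo┃ 
┃······███··█·█·█··█··█      ┃    ┃ists.│at┃ 
┃····█···████··········      ┃────┨ave  │ u┃ 
┃·········██··█·█·█····      ┃┐   ┃─────┘es┃ 
┃·····█·██··········█··      ┃│   ┃ates con┃ 
┃·█·█·█···█·····█·····█      ┃┤   ┃ins batc┃ 
┃██··██·█··██··██······      ┃│   ┃━━━━━━━━┛ 
┃███···█··██·███··█···█      ┃┤   ┃          
┃··█···█·····█··█······      ┃│   ┃          
┃███·█······█··█·····█·      ┃┤   ┃          
┗━━━━━━━━━━━━━━━━━━━━━━━━━━━━┛━━━━┛          
                                             
                                             
                                             
                                             
                                             
                                             
                                             
                                             
                                             


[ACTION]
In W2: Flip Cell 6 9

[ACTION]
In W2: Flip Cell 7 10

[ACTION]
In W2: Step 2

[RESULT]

┃ GameOfLife                 ┃─────────────┨ 
┠────────────────────────────┨ure maintains┃ 
┃Gen: 2                      ┃──────────┐at┃ 
┃·········██·█·██··█··█      ┃━━━━┓     │lo┃ 
┃·········█····█···█·█·      ┃    ┃ists.│at┃ 
┃··········██··········      ┃────┨ave  │ u┃ 
┃·······██·█····█······      ┃┐   ┃─────┘es┃ 
┃·█···██··█····█·······      ┃│   ┃ates con┃ 
┃·██····██·██·██·······      ┃┤   ┃ins batc┃ 
┃█····█··███·███·█·····      ┃│   ┃━━━━━━━━┛ 
┃··██··█··██·██··█·····      ┃┤   ┃          
┃·███··█······████···█·      ┃│   ┃          
┃··██······█···██···█·█      ┃┤   ┃          
┗━━━━━━━━━━━━━━━━━━━━━━━━━━━━┛━━━━┛          
                                             
                                             
                                             
                                             
                                             
                                             
                                             
                                             
                                             


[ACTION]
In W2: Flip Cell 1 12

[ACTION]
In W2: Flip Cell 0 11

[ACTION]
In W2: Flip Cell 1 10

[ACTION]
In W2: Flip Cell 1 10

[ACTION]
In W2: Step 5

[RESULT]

┃ GameOfLife                 ┃─────────────┨ 
┠────────────────────────────┨ure maintains┃ 
┃Gen: 7                      ┃──────────┐at┃ 
┃·······██·····█···█·██      ┃━━━━┓     │lo┃ 
┃·······██····█████···█      ┃    ┃ists.│at┃ 
┃·······█······█·█·███·      ┃────┨ave  │ u┃ 
┃·····████···██·█······      ┃┐   ┃─────┘es┃ 
┃····█···█····█·█······      ┃│   ┃ates con┃ 
┃██·█·········███······      ┃┤   ┃ins batc┃ 
┃·█·······█·····█······      ┃│   ┃━━━━━━━━┛ 
┃·█·············███····      ┃┤   ┃          
┃·█···········█·█······      ┃│   ┃          
┃··█·█·█·█···█·········      ┃┤   ┃          
┗━━━━━━━━━━━━━━━━━━━━━━━━━━━━┛━━━━┛          
                                             
                                             
                                             
                                             
                                             
                                             
                                             
                                             
                                             


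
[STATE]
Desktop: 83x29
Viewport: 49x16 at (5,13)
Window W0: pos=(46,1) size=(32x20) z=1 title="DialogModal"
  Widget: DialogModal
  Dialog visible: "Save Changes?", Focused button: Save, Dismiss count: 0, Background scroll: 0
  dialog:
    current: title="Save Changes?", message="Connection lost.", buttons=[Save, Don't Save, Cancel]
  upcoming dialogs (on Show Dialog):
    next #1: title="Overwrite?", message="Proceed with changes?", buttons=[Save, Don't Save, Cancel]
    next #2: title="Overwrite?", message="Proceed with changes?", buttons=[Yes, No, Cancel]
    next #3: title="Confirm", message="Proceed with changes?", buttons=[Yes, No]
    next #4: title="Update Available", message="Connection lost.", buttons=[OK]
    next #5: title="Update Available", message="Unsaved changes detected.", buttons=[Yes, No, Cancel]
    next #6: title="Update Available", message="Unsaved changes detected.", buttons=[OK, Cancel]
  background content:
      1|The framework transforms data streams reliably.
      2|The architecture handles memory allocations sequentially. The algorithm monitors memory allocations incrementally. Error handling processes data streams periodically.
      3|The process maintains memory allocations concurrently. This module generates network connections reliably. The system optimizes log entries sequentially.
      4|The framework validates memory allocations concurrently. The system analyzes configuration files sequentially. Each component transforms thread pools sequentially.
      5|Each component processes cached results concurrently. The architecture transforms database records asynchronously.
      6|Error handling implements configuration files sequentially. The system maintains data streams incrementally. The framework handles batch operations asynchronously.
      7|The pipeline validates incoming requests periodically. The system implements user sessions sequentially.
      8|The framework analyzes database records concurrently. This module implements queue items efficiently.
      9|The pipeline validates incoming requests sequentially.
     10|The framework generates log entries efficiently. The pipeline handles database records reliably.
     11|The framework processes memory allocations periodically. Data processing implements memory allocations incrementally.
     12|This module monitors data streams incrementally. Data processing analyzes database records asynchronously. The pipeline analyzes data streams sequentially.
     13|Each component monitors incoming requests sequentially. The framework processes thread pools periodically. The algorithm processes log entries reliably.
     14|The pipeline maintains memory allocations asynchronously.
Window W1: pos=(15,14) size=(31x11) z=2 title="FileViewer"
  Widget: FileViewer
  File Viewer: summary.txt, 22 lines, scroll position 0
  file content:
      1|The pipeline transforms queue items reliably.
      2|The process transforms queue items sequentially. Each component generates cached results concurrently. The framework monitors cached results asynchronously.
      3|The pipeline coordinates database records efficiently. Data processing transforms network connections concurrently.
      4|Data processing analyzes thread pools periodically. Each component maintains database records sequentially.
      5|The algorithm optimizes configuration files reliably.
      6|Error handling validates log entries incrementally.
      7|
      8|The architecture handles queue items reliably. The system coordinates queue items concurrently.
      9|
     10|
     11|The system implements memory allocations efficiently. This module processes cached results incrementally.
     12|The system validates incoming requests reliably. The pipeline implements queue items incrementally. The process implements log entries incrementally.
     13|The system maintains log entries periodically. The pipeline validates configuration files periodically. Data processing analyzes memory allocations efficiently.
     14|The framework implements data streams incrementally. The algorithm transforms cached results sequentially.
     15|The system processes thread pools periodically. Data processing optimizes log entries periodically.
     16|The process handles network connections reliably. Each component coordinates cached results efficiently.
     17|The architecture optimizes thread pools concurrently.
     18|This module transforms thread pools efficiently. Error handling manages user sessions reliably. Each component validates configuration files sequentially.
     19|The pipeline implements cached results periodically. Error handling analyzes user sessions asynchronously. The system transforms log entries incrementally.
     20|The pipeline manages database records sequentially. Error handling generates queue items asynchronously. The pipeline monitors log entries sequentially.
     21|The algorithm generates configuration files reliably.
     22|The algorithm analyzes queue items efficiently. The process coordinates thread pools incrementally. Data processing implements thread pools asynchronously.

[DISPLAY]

                                         ┃Th└────
          ┏━━━━━━━━━━━━━━━━━━━━━━━━━━━━━┓┃The fra
          ┃ FileViewer                  ┃┃This mo
          ┠─────────────────────────────┨┃Each co
          ┃The pipeline transforms queu▲┃┃The pip
          ┃The process transforms queue█┃┃       
          ┃The pipeline coordinates dat░┃┃       
          ┃Data processing analyzes thr░┃┗━━━━━━━
          ┃The algorithm optimizes conf░┃        
          ┃Error handling validates log░┃        
          ┃                            ▼┃        
          ┗━━━━━━━━━━━━━━━━━━━━━━━━━━━━━┛        
                                                 
                                                 
                                                 
                                                 


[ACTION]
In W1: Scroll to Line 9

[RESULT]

                                         ┃Th└────
          ┏━━━━━━━━━━━━━━━━━━━━━━━━━━━━━┓┃The fra
          ┃ FileViewer                  ┃┃This mo
          ┠─────────────────────────────┨┃Each co
          ┃                            ▲┃┃The pip
          ┃                            ░┃┃       
          ┃The system implements memory░┃┃       
          ┃The system validates incomin█┃┗━━━━━━━
          ┃The system maintains log ent░┃        
          ┃The framework implements dat░┃        
          ┃The system processes thread ▼┃        
          ┗━━━━━━━━━━━━━━━━━━━━━━━━━━━━━┛        
                                                 
                                                 
                                                 
                                                 


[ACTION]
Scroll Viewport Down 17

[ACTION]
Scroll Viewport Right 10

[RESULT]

                               ┃Th└──────────────
┏━━━━━━━━━━━━━━━━━━━━━━━━━━━━━┓┃The framework pro
┃ FileViewer                  ┃┃This module monit
┠─────────────────────────────┨┃Each component mo
┃                            ▲┃┃The pipeline main
┃                            ░┃┃                 
┃The system implements memory░┃┃                 
┃The system validates incomin█┃┗━━━━━━━━━━━━━━━━━
┃The system maintains log ent░┃                  
┃The framework implements dat░┃                  
┃The system processes thread ▼┃                  
┗━━━━━━━━━━━━━━━━━━━━━━━━━━━━━┛                  
                                                 
                                                 
                                                 
                                                 
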